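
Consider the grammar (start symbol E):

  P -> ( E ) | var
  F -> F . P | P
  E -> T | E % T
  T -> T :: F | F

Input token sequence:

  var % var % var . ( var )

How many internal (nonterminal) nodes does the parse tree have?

[E [E [E [T [F [P var]]]] % [T [F [P var]]]] % [T [F [F [P var]] . [P ( [E [T [F [P var]]]] )]]]]

18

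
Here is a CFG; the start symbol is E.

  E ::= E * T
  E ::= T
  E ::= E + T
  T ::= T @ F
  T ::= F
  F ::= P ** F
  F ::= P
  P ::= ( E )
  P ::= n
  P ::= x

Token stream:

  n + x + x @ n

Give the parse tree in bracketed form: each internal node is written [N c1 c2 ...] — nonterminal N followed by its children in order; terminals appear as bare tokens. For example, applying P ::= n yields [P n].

E
E + T
E + T + T
T + T + T
F + T + T
P + T + T
n + T + T
n + F + T
n + P + T
n + x + T
n + x + T @ F
n + x + F @ F
n + x + P @ F
n + x + x @ F
n + x + x @ P
n + x + x @ n

[E [E [E [T [F [P n]]]] + [T [F [P x]]]] + [T [T [F [P x]]] @ [F [P n]]]]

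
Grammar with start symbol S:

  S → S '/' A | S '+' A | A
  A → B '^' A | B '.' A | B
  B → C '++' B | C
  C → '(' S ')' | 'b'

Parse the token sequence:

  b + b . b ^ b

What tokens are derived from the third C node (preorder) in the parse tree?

b

[S [S [A [B [C b]]]] + [A [B [C b]] . [A [B [C b]] ^ [A [B [C b]]]]]]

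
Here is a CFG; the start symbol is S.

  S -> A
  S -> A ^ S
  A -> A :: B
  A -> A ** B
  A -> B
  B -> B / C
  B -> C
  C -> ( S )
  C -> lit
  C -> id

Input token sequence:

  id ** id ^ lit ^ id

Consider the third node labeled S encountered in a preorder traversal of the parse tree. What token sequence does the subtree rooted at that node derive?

id

[S [A [A [B [C id]]] ** [B [C id]]] ^ [S [A [B [C lit]]] ^ [S [A [B [C id]]]]]]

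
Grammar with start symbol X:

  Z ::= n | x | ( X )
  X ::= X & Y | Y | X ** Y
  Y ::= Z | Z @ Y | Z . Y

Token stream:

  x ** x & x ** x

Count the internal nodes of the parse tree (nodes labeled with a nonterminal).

[X [X [X [X [Y [Z x]]] ** [Y [Z x]]] & [Y [Z x]]] ** [Y [Z x]]]

12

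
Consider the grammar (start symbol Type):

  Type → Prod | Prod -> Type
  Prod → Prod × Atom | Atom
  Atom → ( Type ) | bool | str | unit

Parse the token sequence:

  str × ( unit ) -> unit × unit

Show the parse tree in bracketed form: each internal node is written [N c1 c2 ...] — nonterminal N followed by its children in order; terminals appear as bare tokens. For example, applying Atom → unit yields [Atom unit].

[Type [Prod [Prod [Atom str]] × [Atom ( [Type [Prod [Atom unit]]] )]] -> [Type [Prod [Prod [Atom unit]] × [Atom unit]]]]

Type
Prod -> Type
Prod × Atom -> Type
Atom × Atom -> Type
str × Atom -> Type
str × ( Type ) -> Type
str × ( Prod ) -> Type
str × ( Atom ) -> Type
str × ( unit ) -> Type
str × ( unit ) -> Prod
str × ( unit ) -> Prod × Atom
str × ( unit ) -> Atom × Atom
str × ( unit ) -> unit × Atom
str × ( unit ) -> unit × unit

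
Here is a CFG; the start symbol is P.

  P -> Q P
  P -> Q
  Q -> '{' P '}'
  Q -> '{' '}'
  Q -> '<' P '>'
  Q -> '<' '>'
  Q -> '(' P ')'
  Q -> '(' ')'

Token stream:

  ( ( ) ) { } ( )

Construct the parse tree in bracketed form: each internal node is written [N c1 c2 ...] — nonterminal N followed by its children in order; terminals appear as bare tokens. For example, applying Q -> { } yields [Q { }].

[P [Q ( [P [Q ( )]] )] [P [Q { }] [P [Q ( )]]]]

P
Q P
( P ) P
( Q ) P
( ( ) ) P
( ( ) ) Q P
( ( ) ) { } P
( ( ) ) { } Q
( ( ) ) { } ( )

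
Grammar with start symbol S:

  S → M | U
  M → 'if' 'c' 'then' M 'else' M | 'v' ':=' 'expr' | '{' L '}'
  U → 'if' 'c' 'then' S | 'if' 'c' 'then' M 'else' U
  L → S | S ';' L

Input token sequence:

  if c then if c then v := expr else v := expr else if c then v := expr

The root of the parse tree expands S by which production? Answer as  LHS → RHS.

[S [U if c then [M if c then [M v := expr] else [M v := expr]] else [U if c then [S [M v := expr]]]]]

S → U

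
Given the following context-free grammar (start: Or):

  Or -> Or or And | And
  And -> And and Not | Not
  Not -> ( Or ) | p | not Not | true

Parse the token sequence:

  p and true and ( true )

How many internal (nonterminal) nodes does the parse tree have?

[Or [And [And [And [Not p]] and [Not true]] and [Not ( [Or [And [Not true]]] )]]]

10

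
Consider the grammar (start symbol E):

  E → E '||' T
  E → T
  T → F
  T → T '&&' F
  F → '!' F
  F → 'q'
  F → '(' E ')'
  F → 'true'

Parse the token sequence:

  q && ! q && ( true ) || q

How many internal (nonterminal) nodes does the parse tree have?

[E [E [T [T [T [F q]] && [F ! [F q]]] && [F ( [E [T [F true]]] )]]] || [T [F q]]]

14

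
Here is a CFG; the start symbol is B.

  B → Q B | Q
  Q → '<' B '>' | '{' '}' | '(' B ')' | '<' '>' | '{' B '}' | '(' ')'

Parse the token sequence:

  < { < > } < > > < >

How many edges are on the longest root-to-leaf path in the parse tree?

6

[B [Q < [B [Q { [B [Q < >]] }] [B [Q < >]]] >] [B [Q < >]]]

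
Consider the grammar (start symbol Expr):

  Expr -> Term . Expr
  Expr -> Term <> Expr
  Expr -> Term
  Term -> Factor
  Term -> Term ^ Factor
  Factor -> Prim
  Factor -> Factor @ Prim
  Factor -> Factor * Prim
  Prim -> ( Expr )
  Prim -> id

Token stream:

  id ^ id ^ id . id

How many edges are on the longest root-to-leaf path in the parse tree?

6

[Expr [Term [Term [Term [Factor [Prim id]]] ^ [Factor [Prim id]]] ^ [Factor [Prim id]]] . [Expr [Term [Factor [Prim id]]]]]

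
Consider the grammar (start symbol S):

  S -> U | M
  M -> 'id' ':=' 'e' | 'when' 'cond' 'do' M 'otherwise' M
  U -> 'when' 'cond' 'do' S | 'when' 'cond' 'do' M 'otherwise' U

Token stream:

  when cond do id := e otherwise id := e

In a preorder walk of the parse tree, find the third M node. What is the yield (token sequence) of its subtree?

id := e

[S [M when cond do [M id := e] otherwise [M id := e]]]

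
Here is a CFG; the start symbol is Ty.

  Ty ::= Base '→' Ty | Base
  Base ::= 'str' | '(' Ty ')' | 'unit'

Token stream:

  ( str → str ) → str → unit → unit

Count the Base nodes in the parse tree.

[Ty [Base ( [Ty [Base str] → [Ty [Base str]]] )] → [Ty [Base str] → [Ty [Base unit] → [Ty [Base unit]]]]]

6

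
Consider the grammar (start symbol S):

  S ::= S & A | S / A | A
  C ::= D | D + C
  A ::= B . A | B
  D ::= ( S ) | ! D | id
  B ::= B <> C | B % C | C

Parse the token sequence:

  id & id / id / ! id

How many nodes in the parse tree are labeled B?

[S [S [S [S [A [B [C [D id]]]]] & [A [B [C [D id]]]]] / [A [B [C [D id]]]]] / [A [B [C [D ! [D id]]]]]]

4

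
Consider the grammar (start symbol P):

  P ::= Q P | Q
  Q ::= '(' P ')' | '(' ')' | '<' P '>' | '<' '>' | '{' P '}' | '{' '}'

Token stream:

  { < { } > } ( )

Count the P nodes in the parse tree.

4

[P [Q { [P [Q < [P [Q { }]] >]] }] [P [Q ( )]]]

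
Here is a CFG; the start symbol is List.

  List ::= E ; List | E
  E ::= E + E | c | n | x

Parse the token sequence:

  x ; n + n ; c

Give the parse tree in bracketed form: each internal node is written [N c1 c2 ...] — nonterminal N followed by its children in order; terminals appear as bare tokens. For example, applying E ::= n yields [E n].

[List [E x] ; [List [E [E n] + [E n]] ; [List [E c]]]]

List
E ; List
x ; List
x ; E ; List
x ; E + E ; List
x ; n + E ; List
x ; n + n ; List
x ; n + n ; E
x ; n + n ; c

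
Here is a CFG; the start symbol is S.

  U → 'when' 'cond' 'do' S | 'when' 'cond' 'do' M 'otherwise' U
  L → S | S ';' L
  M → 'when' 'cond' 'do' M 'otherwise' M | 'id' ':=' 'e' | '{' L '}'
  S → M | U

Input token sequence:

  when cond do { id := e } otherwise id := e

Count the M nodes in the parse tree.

[S [M when cond do [M { [L [S [M id := e]]] }] otherwise [M id := e]]]

4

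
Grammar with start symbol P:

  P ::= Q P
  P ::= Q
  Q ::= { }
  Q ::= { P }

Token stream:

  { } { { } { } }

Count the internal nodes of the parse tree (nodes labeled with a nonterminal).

8

[P [Q { }] [P [Q { [P [Q { }] [P [Q { }]]] }]]]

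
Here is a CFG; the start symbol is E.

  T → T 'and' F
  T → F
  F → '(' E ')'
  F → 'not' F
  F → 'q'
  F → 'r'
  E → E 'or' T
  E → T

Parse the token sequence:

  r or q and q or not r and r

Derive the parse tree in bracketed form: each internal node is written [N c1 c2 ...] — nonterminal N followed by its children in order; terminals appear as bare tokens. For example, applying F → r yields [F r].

[E [E [E [T [F r]]] or [T [T [F q]] and [F q]]] or [T [T [F not [F r]]] and [F r]]]

E
E or T
E or T or T
T or T or T
F or T or T
r or T or T
r or T and F or T
r or F and F or T
r or q and F or T
r or q and q or T
r or q and q or T and F
r or q and q or F and F
r or q and q or not F and F
r or q and q or not r and F
r or q and q or not r and r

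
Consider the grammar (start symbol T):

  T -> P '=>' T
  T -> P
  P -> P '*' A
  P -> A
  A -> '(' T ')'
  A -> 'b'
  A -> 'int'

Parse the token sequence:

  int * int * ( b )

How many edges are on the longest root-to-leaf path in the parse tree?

[T [P [P [P [A int]] * [A int]] * [A ( [T [P [A b]]] )]]]

6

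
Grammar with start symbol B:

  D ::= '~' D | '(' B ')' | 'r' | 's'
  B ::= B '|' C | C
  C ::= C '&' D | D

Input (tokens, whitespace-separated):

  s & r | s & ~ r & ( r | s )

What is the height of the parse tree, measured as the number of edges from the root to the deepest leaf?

7

[B [B [C [C [D s]] & [D r]]] | [C [C [C [D s]] & [D ~ [D r]]] & [D ( [B [B [C [D r]]] | [C [D s]]] )]]]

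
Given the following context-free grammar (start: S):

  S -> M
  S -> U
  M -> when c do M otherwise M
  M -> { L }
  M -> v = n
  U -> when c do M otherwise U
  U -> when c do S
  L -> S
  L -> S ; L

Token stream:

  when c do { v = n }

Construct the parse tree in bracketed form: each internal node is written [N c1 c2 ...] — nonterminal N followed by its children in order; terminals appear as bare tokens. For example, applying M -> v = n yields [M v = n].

S
U
when c do S
when c do M
when c do { L }
when c do { S }
when c do { M }
when c do { v = n }

[S [U when c do [S [M { [L [S [M v = n]]] }]]]]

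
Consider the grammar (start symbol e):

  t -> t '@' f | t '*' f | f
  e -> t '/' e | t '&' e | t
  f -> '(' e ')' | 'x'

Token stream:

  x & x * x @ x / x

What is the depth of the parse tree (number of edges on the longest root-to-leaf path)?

[e [t [f x]] & [e [t [t [t [f x]] * [f x]] @ [f x]] / [e [t [f x]]]]]

6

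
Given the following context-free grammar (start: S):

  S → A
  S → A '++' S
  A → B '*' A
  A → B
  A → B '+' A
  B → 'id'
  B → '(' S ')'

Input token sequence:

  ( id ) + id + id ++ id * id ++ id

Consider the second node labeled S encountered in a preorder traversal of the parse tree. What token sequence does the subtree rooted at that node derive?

id

[S [A [B ( [S [A [B id]]] )] + [A [B id] + [A [B id]]]] ++ [S [A [B id] * [A [B id]]] ++ [S [A [B id]]]]]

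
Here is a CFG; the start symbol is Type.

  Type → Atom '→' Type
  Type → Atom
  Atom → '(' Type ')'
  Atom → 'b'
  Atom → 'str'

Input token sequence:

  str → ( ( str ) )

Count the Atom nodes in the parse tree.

[Type [Atom str] → [Type [Atom ( [Type [Atom ( [Type [Atom str]] )]] )]]]

4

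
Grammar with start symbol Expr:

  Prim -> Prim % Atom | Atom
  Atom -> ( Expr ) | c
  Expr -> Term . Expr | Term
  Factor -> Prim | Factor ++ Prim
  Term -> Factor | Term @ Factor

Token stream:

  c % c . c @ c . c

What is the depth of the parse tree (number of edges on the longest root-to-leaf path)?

7

[Expr [Term [Factor [Prim [Prim [Atom c]] % [Atom c]]]] . [Expr [Term [Term [Factor [Prim [Atom c]]]] @ [Factor [Prim [Atom c]]]] . [Expr [Term [Factor [Prim [Atom c]]]]]]]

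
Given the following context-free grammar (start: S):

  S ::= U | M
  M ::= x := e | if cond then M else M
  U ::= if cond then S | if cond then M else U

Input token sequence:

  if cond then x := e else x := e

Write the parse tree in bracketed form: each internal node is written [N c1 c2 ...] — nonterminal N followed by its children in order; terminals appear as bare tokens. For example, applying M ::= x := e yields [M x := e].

[S [M if cond then [M x := e] else [M x := e]]]

S
M
if cond then M else M
if cond then x := e else M
if cond then x := e else x := e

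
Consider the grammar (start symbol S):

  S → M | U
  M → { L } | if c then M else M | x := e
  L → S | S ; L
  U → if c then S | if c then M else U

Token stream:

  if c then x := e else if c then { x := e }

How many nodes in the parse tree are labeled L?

[S [U if c then [M x := e] else [U if c then [S [M { [L [S [M x := e]]] }]]]]]

1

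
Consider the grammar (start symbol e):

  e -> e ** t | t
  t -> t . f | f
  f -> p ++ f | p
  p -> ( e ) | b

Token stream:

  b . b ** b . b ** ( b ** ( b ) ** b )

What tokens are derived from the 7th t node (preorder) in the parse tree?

[e [e [e [t [t [f [p b]]] . [f [p b]]]] ** [t [t [f [p b]]] . [f [p b]]]] ** [t [f [p ( [e [e [e [t [f [p b]]]] ** [t [f [p ( [e [t [f [p b]]]] )]]]] ** [t [f [p b]]]] )]]]]

( b )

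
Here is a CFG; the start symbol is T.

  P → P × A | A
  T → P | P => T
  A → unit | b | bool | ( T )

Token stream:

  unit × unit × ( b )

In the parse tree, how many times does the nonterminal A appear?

[T [P [P [P [A unit]] × [A unit]] × [A ( [T [P [A b]]] )]]]

4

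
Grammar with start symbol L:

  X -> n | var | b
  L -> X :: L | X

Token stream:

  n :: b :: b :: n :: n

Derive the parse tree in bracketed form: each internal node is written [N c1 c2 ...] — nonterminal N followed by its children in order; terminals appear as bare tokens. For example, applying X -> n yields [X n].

L
X :: L
n :: L
n :: X :: L
n :: b :: L
n :: b :: X :: L
n :: b :: b :: L
n :: b :: b :: X :: L
n :: b :: b :: n :: L
n :: b :: b :: n :: X
n :: b :: b :: n :: n

[L [X n] :: [L [X b] :: [L [X b] :: [L [X n] :: [L [X n]]]]]]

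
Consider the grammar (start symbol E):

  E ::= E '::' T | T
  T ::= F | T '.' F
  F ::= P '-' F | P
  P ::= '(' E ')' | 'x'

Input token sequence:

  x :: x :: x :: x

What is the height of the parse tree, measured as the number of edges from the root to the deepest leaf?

[E [E [E [E [T [F [P x]]]] :: [T [F [P x]]]] :: [T [F [P x]]]] :: [T [F [P x]]]]

7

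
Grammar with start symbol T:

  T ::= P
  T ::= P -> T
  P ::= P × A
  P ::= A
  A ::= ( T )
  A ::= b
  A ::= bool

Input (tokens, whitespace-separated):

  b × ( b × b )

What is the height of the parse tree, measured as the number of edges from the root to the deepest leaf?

[T [P [P [A b]] × [A ( [T [P [P [A b]] × [A b]]] )]]]

7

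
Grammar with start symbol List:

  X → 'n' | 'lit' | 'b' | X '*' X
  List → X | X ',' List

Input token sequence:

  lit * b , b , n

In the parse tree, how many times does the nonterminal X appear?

[List [X [X lit] * [X b]] , [List [X b] , [List [X n]]]]

5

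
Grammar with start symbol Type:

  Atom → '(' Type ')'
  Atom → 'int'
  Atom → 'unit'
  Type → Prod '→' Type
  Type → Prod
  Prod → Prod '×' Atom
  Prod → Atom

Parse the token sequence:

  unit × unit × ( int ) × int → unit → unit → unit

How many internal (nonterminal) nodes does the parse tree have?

21

[Type [Prod [Prod [Prod [Prod [Atom unit]] × [Atom unit]] × [Atom ( [Type [Prod [Atom int]]] )]] × [Atom int]] → [Type [Prod [Atom unit]] → [Type [Prod [Atom unit]] → [Type [Prod [Atom unit]]]]]]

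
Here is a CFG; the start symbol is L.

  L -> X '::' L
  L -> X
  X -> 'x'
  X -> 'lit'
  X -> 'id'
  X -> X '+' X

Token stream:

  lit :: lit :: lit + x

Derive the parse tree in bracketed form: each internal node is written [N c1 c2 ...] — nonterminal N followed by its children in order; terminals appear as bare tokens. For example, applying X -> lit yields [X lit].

L
X :: L
lit :: L
lit :: X :: L
lit :: lit :: L
lit :: lit :: X
lit :: lit :: X + X
lit :: lit :: lit + X
lit :: lit :: lit + x

[L [X lit] :: [L [X lit] :: [L [X [X lit] + [X x]]]]]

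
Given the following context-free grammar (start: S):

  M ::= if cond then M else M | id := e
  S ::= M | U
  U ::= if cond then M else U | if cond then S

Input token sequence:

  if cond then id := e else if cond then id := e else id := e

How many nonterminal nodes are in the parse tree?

[S [M if cond then [M id := e] else [M if cond then [M id := e] else [M id := e]]]]

6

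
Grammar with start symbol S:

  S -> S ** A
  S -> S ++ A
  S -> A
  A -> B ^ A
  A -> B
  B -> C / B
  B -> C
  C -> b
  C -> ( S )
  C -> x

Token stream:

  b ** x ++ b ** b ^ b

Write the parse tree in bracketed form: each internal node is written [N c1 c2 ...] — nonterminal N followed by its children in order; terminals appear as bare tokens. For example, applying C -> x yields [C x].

[S [S [S [S [A [B [C b]]]] ** [A [B [C x]]]] ++ [A [B [C b]]]] ** [A [B [C b]] ^ [A [B [C b]]]]]

S
S ** A
S ++ A ** A
S ** A ++ A ** A
A ** A ++ A ** A
B ** A ++ A ** A
C ** A ++ A ** A
b ** A ++ A ** A
b ** B ++ A ** A
b ** C ++ A ** A
b ** x ++ A ** A
b ** x ++ B ** A
b ** x ++ C ** A
b ** x ++ b ** A
b ** x ++ b ** B ^ A
b ** x ++ b ** C ^ A
b ** x ++ b ** b ^ A
b ** x ++ b ** b ^ B
b ** x ++ b ** b ^ C
b ** x ++ b ** b ^ b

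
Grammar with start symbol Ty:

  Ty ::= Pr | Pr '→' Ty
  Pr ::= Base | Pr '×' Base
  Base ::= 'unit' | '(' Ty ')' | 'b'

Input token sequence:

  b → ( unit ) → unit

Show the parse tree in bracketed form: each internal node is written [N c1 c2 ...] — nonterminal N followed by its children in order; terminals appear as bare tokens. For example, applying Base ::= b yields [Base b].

[Ty [Pr [Base b]] → [Ty [Pr [Base ( [Ty [Pr [Base unit]]] )]] → [Ty [Pr [Base unit]]]]]

Ty
Pr → Ty
Base → Ty
b → Ty
b → Pr → Ty
b → Base → Ty
b → ( Ty ) → Ty
b → ( Pr ) → Ty
b → ( Base ) → Ty
b → ( unit ) → Ty
b → ( unit ) → Pr
b → ( unit ) → Base
b → ( unit ) → unit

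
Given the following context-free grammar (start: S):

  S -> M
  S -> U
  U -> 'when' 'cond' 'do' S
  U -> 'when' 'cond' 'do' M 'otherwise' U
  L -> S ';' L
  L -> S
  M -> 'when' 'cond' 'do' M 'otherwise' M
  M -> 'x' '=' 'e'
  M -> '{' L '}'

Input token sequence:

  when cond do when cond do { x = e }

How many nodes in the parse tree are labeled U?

[S [U when cond do [S [U when cond do [S [M { [L [S [M x = e]]] }]]]]]]

2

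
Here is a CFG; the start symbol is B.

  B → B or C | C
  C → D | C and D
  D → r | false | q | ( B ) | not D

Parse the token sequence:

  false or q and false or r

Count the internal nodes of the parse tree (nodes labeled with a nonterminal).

[B [B [B [C [D false]]] or [C [C [D q]] and [D false]]] or [C [D r]]]

11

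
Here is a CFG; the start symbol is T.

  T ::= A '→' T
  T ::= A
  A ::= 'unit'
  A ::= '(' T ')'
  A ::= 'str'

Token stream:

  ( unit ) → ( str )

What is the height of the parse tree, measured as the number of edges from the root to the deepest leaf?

[T [A ( [T [A unit]] )] → [T [A ( [T [A str]] )]]]

5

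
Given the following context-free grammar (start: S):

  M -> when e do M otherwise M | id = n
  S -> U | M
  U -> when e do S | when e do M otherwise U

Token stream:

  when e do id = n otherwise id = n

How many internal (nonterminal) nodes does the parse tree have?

4

[S [M when e do [M id = n] otherwise [M id = n]]]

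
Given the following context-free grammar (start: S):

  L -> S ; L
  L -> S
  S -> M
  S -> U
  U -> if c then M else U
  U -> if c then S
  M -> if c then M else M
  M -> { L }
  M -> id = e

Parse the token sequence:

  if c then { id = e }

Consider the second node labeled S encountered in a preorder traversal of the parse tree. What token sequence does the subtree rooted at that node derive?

{ id = e }

[S [U if c then [S [M { [L [S [M id = e]]] }]]]]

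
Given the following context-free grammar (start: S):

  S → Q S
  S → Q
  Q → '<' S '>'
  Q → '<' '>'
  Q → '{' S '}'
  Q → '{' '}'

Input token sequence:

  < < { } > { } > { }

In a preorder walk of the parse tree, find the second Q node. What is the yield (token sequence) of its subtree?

< { } >

[S [Q < [S [Q < [S [Q { }]] >] [S [Q { }]]] >] [S [Q { }]]]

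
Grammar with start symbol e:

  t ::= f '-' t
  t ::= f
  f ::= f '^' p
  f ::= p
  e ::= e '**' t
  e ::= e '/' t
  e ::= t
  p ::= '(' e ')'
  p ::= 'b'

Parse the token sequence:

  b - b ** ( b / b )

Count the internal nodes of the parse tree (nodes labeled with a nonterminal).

[e [e [t [f [p b]] - [t [f [p b]]]]] ** [t [f [p ( [e [e [t [f [p b]]]] / [t [f [p b]]]] )]]]]

19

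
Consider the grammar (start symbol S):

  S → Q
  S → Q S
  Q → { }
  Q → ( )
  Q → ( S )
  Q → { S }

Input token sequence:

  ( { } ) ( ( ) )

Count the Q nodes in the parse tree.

[S [Q ( [S [Q { }]] )] [S [Q ( [S [Q ( )]] )]]]

4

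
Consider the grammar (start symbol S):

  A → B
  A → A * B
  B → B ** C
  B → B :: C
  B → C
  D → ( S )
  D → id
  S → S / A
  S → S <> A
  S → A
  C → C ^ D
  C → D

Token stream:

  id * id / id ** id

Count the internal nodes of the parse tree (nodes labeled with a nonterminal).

[S [S [A [A [B [C [D id]]]] * [B [C [D id]]]]] / [A [B [B [C [D id]]] ** [C [D id]]]]]

17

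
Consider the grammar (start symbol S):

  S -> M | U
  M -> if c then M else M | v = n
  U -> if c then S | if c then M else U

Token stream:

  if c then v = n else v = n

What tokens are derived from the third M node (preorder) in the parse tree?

[S [M if c then [M v = n] else [M v = n]]]

v = n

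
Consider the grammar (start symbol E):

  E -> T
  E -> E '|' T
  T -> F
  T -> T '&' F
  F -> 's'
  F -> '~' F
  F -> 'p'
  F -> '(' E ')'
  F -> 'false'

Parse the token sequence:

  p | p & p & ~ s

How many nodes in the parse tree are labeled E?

2

[E [E [T [F p]]] | [T [T [T [F p]] & [F p]] & [F ~ [F s]]]]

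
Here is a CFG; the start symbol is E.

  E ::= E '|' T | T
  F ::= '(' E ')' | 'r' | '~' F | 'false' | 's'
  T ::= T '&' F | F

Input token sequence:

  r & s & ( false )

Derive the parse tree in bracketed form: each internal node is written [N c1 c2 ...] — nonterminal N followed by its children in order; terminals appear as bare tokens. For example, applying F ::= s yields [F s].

[E [T [T [T [F r]] & [F s]] & [F ( [E [T [F false]]] )]]]

E
T
T & F
T & F & F
F & F & F
r & F & F
r & s & F
r & s & ( E )
r & s & ( T )
r & s & ( F )
r & s & ( false )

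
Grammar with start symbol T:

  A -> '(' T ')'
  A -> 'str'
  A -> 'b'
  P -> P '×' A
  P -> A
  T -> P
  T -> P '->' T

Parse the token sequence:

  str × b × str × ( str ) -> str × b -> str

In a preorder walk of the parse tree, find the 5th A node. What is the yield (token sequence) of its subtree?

str

[T [P [P [P [P [A str]] × [A b]] × [A str]] × [A ( [T [P [A str]]] )]] -> [T [P [P [A str]] × [A b]] -> [T [P [A str]]]]]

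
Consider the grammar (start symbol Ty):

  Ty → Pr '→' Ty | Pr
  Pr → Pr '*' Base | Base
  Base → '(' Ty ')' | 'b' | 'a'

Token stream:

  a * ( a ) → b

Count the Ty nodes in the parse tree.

3

[Ty [Pr [Pr [Base a]] * [Base ( [Ty [Pr [Base a]]] )]] → [Ty [Pr [Base b]]]]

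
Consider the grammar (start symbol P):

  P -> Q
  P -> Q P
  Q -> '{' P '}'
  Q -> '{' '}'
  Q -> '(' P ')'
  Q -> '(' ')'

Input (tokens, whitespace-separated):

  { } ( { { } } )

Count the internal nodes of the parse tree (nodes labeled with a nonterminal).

8

[P [Q { }] [P [Q ( [P [Q { [P [Q { }]] }]] )]]]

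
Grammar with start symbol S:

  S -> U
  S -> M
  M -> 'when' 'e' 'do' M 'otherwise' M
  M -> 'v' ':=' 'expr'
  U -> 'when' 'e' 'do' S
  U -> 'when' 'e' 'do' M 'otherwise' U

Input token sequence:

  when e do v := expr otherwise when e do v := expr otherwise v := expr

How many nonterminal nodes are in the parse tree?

[S [M when e do [M v := expr] otherwise [M when e do [M v := expr] otherwise [M v := expr]]]]

6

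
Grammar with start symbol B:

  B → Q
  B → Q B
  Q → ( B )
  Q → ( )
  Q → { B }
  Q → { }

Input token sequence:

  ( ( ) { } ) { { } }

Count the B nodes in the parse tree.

5

[B [Q ( [B [Q ( )] [B [Q { }]]] )] [B [Q { [B [Q { }]] }]]]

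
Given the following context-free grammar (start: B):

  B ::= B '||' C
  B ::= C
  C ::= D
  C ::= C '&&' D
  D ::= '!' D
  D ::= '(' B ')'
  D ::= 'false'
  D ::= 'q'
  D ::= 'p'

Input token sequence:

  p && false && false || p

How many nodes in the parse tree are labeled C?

[B [B [C [C [C [D p]] && [D false]] && [D false]]] || [C [D p]]]

4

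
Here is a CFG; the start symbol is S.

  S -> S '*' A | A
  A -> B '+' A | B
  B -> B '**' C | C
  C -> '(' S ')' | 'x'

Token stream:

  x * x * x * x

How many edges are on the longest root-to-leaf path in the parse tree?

[S [S [S [S [A [B [C x]]]] * [A [B [C x]]]] * [A [B [C x]]]] * [A [B [C x]]]]

7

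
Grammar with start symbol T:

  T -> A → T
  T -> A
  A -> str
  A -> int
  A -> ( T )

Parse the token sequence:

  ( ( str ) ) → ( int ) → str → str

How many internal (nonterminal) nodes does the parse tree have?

14

[T [A ( [T [A ( [T [A str]] )]] )] → [T [A ( [T [A int]] )] → [T [A str] → [T [A str]]]]]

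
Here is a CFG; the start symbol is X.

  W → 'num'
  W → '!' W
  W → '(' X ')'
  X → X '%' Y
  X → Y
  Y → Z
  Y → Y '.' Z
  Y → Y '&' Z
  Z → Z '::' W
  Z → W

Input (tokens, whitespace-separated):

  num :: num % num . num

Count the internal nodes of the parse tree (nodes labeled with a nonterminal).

[X [X [Y [Z [Z [W num]] :: [W num]]]] % [Y [Y [Z [W num]]] . [Z [W num]]]]

13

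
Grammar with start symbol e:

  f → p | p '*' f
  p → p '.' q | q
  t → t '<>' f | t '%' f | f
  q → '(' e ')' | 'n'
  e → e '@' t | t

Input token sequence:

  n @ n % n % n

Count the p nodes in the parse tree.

[e [e [t [f [p [q n]]]]] @ [t [t [t [f [p [q n]]]] % [f [p [q n]]]] % [f [p [q n]]]]]

4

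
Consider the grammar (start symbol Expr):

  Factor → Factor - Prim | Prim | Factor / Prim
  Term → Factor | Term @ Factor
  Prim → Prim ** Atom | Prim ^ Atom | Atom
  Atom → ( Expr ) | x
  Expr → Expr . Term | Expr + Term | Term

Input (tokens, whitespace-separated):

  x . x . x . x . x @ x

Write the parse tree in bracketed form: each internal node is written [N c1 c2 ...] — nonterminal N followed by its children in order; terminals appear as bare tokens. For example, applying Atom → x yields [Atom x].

[Expr [Expr [Expr [Expr [Expr [Term [Factor [Prim [Atom x]]]]] . [Term [Factor [Prim [Atom x]]]]] . [Term [Factor [Prim [Atom x]]]]] . [Term [Factor [Prim [Atom x]]]]] . [Term [Term [Factor [Prim [Atom x]]]] @ [Factor [Prim [Atom x]]]]]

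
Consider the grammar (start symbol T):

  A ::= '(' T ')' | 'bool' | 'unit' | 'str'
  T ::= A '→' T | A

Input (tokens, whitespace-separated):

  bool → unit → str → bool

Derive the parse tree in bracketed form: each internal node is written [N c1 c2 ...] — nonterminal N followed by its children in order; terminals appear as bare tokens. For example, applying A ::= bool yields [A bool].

T
A → T
bool → T
bool → A → T
bool → unit → T
bool → unit → A → T
bool → unit → str → T
bool → unit → str → A
bool → unit → str → bool

[T [A bool] → [T [A unit] → [T [A str] → [T [A bool]]]]]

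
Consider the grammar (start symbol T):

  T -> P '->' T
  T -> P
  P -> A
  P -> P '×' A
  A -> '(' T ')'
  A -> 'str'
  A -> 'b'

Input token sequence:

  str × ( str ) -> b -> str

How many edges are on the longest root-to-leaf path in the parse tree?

6

[T [P [P [A str]] × [A ( [T [P [A str]]] )]] -> [T [P [A b]] -> [T [P [A str]]]]]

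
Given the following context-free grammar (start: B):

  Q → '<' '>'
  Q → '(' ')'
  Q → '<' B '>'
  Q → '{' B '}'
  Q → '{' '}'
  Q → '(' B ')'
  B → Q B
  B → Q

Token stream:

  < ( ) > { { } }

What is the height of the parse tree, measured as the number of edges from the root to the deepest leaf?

5

[B [Q < [B [Q ( )]] >] [B [Q { [B [Q { }]] }]]]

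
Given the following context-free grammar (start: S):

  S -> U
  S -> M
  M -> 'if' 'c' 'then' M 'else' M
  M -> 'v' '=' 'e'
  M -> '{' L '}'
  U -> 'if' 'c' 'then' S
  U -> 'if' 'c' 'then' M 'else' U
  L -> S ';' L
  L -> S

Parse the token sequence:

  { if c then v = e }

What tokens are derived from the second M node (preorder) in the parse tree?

[S [M { [L [S [U if c then [S [M v = e]]]]] }]]

v = e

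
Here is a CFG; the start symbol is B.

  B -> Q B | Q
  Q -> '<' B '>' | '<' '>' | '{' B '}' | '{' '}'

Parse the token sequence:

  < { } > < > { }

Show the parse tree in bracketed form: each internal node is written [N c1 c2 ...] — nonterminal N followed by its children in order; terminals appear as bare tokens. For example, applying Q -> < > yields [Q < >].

B
Q B
< B > B
< Q > B
< { } > B
< { } > Q B
< { } > < > B
< { } > < > Q
< { } > < > { }

[B [Q < [B [Q { }]] >] [B [Q < >] [B [Q { }]]]]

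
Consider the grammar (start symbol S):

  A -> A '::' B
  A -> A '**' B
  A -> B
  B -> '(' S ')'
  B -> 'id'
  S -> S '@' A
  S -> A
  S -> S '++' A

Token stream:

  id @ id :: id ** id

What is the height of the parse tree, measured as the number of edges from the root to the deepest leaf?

5

[S [S [A [B id]]] @ [A [A [A [B id]] :: [B id]] ** [B id]]]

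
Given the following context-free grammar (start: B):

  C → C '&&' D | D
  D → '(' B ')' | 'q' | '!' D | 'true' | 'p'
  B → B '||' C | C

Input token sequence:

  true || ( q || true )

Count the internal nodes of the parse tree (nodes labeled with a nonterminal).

12

[B [B [C [D true]]] || [C [D ( [B [B [C [D q]]] || [C [D true]]] )]]]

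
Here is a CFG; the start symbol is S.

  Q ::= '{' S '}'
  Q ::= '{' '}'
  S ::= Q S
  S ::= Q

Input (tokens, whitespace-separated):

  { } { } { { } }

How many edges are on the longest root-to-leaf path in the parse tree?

6

[S [Q { }] [S [Q { }] [S [Q { [S [Q { }]] }]]]]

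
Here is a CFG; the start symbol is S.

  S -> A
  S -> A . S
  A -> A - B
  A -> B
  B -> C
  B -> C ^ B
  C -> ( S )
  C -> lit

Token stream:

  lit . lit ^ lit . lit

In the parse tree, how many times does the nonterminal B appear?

[S [A [B [C lit]]] . [S [A [B [C lit] ^ [B [C lit]]]] . [S [A [B [C lit]]]]]]

4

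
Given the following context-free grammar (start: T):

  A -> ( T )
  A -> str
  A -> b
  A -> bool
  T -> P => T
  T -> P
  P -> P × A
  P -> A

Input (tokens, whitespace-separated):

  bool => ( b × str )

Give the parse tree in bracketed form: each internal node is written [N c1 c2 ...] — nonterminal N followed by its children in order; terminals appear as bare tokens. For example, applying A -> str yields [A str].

[T [P [A bool]] => [T [P [A ( [T [P [P [A b]] × [A str]]] )]]]]

T
P => T
A => T
bool => T
bool => P
bool => A
bool => ( T )
bool => ( P )
bool => ( P × A )
bool => ( A × A )
bool => ( b × A )
bool => ( b × str )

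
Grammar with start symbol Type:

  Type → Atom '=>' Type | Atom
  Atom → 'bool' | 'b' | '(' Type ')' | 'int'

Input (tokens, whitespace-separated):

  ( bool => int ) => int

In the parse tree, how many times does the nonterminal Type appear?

4

[Type [Atom ( [Type [Atom bool] => [Type [Atom int]]] )] => [Type [Atom int]]]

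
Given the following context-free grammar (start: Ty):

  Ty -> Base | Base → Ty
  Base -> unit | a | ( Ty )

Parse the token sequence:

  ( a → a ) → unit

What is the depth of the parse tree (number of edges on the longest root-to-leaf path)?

[Ty [Base ( [Ty [Base a] → [Ty [Base a]]] )] → [Ty [Base unit]]]

5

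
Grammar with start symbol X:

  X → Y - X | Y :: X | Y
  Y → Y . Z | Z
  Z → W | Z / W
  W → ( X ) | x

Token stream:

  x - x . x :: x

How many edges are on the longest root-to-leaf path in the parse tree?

6

[X [Y [Z [W x]]] - [X [Y [Y [Z [W x]]] . [Z [W x]]] :: [X [Y [Z [W x]]]]]]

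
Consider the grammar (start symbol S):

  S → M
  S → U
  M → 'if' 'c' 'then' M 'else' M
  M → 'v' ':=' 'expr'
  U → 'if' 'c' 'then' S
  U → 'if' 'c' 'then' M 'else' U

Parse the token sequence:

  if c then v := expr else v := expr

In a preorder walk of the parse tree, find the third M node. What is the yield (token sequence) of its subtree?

v := expr

[S [M if c then [M v := expr] else [M v := expr]]]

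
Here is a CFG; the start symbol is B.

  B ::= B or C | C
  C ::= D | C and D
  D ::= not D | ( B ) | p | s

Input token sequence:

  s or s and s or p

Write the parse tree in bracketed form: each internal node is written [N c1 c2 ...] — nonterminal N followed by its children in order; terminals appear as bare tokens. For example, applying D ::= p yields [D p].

[B [B [B [C [D s]]] or [C [C [D s]] and [D s]]] or [C [D p]]]

B
B or C
B or C or C
C or C or C
D or C or C
s or C or C
s or C and D or C
s or D and D or C
s or s and D or C
s or s and s or C
s or s and s or D
s or s and s or p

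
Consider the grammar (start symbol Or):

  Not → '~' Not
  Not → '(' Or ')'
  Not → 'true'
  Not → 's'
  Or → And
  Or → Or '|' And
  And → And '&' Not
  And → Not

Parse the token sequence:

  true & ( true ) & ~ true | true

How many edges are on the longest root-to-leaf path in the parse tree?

[Or [Or [And [And [And [Not true]] & [Not ( [Or [And [Not true]]] )]] & [Not ~ [Not true]]]] | [And [Not true]]]

8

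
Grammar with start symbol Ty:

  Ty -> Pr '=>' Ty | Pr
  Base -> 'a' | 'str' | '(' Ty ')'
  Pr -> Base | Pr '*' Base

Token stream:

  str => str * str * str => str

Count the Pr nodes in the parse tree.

5

[Ty [Pr [Base str]] => [Ty [Pr [Pr [Pr [Base str]] * [Base str]] * [Base str]] => [Ty [Pr [Base str]]]]]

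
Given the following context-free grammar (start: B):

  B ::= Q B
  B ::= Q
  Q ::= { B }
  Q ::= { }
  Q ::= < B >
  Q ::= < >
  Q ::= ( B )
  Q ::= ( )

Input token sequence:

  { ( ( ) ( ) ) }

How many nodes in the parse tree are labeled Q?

[B [Q { [B [Q ( [B [Q ( )] [B [Q ( )]]] )]] }]]

4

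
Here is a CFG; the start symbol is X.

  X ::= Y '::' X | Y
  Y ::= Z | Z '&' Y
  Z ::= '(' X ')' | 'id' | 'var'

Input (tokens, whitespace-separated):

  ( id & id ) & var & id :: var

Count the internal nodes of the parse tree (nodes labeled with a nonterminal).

[X [Y [Z ( [X [Y [Z id] & [Y [Z id]]]] )] & [Y [Z var] & [Y [Z id]]]] :: [X [Y [Z var]]]]

15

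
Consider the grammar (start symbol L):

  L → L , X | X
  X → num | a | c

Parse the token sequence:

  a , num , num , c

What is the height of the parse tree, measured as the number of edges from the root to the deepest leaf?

[L [L [L [L [X a]] , [X num]] , [X num]] , [X c]]

5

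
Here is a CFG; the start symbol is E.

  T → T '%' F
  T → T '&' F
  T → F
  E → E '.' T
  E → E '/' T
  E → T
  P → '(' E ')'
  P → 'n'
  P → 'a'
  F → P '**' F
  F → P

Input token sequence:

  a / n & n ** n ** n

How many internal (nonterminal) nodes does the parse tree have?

[E [E [T [F [P a]]]] / [T [T [F [P n]]] & [F [P n] ** [F [P n] ** [F [P n]]]]]]

15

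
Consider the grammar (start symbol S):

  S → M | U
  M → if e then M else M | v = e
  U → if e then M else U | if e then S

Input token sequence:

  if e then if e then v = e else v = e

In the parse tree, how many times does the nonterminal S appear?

[S [U if e then [S [M if e then [M v = e] else [M v = e]]]]]

2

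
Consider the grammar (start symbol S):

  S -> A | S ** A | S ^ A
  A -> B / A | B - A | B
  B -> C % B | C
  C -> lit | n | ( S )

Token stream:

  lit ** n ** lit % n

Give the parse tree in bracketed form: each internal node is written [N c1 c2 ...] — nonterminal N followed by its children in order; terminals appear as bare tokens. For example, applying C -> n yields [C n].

[S [S [S [A [B [C lit]]]] ** [A [B [C n]]]] ** [A [B [C lit] % [B [C n]]]]]

S
S ** A
S ** A ** A
A ** A ** A
B ** A ** A
C ** A ** A
lit ** A ** A
lit ** B ** A
lit ** C ** A
lit ** n ** A
lit ** n ** B
lit ** n ** C % B
lit ** n ** lit % B
lit ** n ** lit % C
lit ** n ** lit % n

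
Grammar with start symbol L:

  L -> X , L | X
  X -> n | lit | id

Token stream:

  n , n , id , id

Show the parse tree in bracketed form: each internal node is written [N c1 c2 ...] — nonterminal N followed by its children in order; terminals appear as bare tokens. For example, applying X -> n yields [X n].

[L [X n] , [L [X n] , [L [X id] , [L [X id]]]]]

L
X , L
n , L
n , X , L
n , n , L
n , n , X , L
n , n , id , L
n , n , id , X
n , n , id , id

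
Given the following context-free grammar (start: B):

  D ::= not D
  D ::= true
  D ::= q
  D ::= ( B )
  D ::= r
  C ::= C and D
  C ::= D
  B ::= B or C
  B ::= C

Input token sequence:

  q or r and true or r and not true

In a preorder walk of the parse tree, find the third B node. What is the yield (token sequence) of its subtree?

q

[B [B [B [C [D q]]] or [C [C [D r]] and [D true]]] or [C [C [D r]] and [D not [D true]]]]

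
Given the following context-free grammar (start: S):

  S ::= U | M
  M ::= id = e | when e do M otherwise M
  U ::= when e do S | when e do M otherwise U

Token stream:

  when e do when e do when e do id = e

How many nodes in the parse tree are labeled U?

[S [U when e do [S [U when e do [S [U when e do [S [M id = e]]]]]]]]

3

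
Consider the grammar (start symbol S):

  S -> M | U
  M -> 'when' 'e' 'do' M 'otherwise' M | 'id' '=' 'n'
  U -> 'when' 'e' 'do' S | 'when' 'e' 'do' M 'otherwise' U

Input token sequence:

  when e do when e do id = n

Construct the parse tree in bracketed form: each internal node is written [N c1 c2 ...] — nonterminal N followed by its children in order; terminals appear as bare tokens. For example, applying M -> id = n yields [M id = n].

[S [U when e do [S [U when e do [S [M id = n]]]]]]

S
U
when e do S
when e do U
when e do when e do S
when e do when e do M
when e do when e do id = n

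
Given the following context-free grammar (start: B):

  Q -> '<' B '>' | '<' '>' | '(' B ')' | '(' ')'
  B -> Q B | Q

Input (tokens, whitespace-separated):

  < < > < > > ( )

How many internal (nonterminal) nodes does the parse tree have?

[B [Q < [B [Q < >] [B [Q < >]]] >] [B [Q ( )]]]

8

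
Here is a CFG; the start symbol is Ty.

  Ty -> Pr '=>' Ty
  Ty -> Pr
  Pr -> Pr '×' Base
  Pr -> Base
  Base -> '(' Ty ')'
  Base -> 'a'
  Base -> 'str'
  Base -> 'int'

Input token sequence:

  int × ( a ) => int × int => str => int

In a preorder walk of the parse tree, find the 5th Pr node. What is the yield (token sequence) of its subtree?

int

[Ty [Pr [Pr [Base int]] × [Base ( [Ty [Pr [Base a]]] )]] => [Ty [Pr [Pr [Base int]] × [Base int]] => [Ty [Pr [Base str]] => [Ty [Pr [Base int]]]]]]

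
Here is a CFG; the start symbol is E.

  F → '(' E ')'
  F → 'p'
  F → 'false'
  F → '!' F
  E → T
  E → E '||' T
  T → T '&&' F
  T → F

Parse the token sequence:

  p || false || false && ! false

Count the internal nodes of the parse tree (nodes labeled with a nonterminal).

12

[E [E [E [T [F p]]] || [T [F false]]] || [T [T [F false]] && [F ! [F false]]]]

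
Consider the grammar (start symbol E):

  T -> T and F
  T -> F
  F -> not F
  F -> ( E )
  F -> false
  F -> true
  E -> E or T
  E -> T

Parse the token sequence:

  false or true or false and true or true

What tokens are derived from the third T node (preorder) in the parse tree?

false and true

[E [E [E [E [T [F false]]] or [T [F true]]] or [T [T [F false]] and [F true]]] or [T [F true]]]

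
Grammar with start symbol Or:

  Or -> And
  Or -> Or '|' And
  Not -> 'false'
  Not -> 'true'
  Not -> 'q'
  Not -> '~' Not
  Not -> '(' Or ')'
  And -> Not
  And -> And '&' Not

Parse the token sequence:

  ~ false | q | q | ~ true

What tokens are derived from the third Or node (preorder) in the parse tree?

[Or [Or [Or [Or [And [Not ~ [Not false]]]] | [And [Not q]]] | [And [Not q]]] | [And [Not ~ [Not true]]]]

~ false | q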